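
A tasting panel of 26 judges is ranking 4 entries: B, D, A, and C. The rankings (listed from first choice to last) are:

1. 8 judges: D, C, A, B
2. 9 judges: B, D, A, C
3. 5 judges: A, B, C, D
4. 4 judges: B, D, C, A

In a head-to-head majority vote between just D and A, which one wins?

D

Voters preferring D to A: 21; preferring A to D: 5.
D wins the head-to-head.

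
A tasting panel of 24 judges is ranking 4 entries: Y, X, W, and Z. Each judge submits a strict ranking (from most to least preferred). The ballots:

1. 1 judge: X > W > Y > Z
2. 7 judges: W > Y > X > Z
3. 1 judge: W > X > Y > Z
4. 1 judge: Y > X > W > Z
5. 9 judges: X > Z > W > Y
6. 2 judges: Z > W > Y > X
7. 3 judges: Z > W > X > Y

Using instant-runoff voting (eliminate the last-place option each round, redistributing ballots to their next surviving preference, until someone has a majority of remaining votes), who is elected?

Round 1: Y 1, X 10, W 8, Z 5. Eliminate Y.
Round 2: X 11, W 8, Z 5. Eliminate Z.
Round 3: X 11, W 13. W has a majority.

W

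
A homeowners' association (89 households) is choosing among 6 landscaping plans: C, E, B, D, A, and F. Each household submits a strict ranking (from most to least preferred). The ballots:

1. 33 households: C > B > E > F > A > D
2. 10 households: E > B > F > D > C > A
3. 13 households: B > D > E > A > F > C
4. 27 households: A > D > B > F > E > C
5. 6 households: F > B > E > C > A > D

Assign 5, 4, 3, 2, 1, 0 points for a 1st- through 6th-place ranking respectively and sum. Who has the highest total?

C: 33·5 + 10·1 + 13·0 + 27·0 + 6·2 = 187
E: 33·3 + 10·5 + 13·3 + 27·1 + 6·3 = 233
B: 33·4 + 10·4 + 13·5 + 27·3 + 6·4 = 342
D: 33·0 + 10·2 + 13·4 + 27·4 + 6·0 = 180
A: 33·1 + 10·0 + 13·2 + 27·5 + 6·1 = 200
F: 33·2 + 10·3 + 13·1 + 27·2 + 6·5 = 193
B has the highest Borda score (342).

B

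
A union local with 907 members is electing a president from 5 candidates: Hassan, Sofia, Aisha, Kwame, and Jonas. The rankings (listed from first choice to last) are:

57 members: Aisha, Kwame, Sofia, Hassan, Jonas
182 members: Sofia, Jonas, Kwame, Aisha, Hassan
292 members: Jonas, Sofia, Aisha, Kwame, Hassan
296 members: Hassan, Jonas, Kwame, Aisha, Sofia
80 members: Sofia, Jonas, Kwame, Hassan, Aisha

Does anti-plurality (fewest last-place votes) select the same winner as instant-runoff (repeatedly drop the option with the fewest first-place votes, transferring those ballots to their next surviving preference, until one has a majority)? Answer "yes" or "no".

no

Anti-plurality — last-place votes: Hassan 474, Sofia 296, Aisha 80, Kwame 0, Jonas 57. Winner: Kwame.
Instant-runoff — R1 Hassan 296, Sofia 262, Aisha 57, Kwame 0, Jonas 292 (Kwame out); R2 Hassan 296, Sofia 262, Aisha 57, Jonas 292 (Aisha out); R3 Hassan 296, Sofia 319, Jonas 292 (Jonas out); R4 Hassan 296, Sofia 611 (Sofia winner). Winner: Sofia.
The two methods disagree.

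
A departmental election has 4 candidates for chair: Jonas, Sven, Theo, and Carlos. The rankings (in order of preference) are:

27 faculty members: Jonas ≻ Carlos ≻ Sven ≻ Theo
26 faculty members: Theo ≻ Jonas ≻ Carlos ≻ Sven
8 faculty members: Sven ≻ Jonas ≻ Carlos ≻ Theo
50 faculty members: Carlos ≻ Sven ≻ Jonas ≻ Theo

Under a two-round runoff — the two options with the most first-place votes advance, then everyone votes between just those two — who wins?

Round 1 first-place votes: Jonas 27, Sven 8, Theo 26, Carlos 50.
Carlos and Jonas advance.
Runoff: Carlos is preferred to Jonas by 50 voters; Jonas by 61.
Jonas wins the runoff.

Jonas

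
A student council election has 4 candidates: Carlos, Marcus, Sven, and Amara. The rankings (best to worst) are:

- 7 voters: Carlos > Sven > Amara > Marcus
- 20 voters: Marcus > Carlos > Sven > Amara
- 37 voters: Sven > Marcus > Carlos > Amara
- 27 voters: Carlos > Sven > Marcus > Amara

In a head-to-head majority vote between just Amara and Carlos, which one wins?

Carlos

Voters preferring Amara to Carlos: 0; preferring Carlos to Amara: 91.
Carlos wins the head-to-head.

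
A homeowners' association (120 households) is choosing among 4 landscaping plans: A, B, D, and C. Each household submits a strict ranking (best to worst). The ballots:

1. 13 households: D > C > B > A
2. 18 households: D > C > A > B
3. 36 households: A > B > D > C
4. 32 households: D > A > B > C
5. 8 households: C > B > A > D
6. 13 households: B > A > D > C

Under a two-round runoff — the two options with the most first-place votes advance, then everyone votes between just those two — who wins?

Round 1 first-place votes: A 36, B 13, D 63, C 8.
D and A advance.
Runoff: D is preferred to A by 63 voters; A by 57.
D wins the runoff.

D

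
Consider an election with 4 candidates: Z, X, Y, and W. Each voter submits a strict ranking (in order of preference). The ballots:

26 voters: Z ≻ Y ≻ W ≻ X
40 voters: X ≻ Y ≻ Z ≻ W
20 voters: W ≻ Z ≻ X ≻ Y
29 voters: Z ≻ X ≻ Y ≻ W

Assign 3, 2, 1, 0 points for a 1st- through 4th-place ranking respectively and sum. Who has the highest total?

Z: 26·3 + 40·1 + 20·2 + 29·3 = 245
X: 26·0 + 40·3 + 20·1 + 29·2 = 198
Y: 26·2 + 40·2 + 20·0 + 29·1 = 161
W: 26·1 + 40·0 + 20·3 + 29·0 = 86
Z has the highest Borda score (245).

Z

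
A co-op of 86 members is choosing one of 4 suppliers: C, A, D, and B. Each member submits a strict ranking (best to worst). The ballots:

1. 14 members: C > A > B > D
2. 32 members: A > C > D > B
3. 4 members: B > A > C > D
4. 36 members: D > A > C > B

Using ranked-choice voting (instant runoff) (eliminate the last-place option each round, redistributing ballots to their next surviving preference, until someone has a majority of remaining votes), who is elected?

Round 1: C 14, A 32, D 36, B 4. Eliminate B.
Round 2: C 14, A 36, D 36. Eliminate C.
Round 3: A 50, D 36. A has a majority.

A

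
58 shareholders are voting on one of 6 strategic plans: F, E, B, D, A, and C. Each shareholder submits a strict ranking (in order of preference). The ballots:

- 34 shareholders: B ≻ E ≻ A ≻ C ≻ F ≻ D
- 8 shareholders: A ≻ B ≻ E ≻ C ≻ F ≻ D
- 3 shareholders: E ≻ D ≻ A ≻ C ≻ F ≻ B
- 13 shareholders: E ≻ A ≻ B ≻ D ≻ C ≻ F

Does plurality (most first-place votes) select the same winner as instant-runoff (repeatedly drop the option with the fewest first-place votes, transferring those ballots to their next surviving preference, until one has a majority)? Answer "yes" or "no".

yes

Plurality — first-place votes: F 0, E 16, B 34, D 0, A 8, C 0. Winner: B.
Instant-runoff — R1 F 0, E 16, B 34, D 0, A 8, C 0 (B winner). Winner: B.
The two methods agree.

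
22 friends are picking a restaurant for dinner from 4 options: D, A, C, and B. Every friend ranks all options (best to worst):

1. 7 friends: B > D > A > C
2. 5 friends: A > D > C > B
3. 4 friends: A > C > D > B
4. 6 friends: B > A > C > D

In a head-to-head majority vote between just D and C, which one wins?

Voters preferring D to C: 12; preferring C to D: 10.
D wins the head-to-head.

D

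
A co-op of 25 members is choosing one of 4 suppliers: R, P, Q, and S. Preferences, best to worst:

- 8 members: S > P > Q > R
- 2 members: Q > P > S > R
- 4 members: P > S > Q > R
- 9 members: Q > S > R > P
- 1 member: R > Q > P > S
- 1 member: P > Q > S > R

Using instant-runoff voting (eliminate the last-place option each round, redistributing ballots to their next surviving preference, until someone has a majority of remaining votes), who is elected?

Q

Round 1: R 1, P 5, Q 11, S 8. Eliminate R.
Round 2: P 5, Q 12, S 8. Eliminate P.
Round 3: Q 13, S 12. Q has a majority.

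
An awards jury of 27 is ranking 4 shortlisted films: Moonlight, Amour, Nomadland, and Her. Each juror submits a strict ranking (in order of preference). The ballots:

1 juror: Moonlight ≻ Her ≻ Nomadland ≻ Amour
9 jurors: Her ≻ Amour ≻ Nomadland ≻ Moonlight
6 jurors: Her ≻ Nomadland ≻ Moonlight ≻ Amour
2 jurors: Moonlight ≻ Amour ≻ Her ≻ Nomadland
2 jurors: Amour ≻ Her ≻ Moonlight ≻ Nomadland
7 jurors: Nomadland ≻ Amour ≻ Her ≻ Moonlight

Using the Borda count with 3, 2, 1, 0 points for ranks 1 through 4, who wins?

Her

Moonlight: 1·3 + 9·0 + 6·1 + 2·3 + 2·1 + 7·0 = 17
Amour: 1·0 + 9·2 + 6·0 + 2·2 + 2·3 + 7·2 = 42
Nomadland: 1·1 + 9·1 + 6·2 + 2·0 + 2·0 + 7·3 = 43
Her: 1·2 + 9·3 + 6·3 + 2·1 + 2·2 + 7·1 = 60
Her has the highest Borda score (60).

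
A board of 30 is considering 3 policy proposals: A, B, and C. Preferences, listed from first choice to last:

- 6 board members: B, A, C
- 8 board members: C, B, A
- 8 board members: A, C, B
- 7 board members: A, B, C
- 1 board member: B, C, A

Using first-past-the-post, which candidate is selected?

A

First-place votes: A 15, B 7, C 8.
A has the most first-place votes.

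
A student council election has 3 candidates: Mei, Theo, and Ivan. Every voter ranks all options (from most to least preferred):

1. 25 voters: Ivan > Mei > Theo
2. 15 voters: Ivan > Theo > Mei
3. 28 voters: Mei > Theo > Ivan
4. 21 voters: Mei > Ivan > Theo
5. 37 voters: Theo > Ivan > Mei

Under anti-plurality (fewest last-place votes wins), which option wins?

Last-place votes: Mei 52, Theo 46, Ivan 28.
Ivan is ranked last by the fewest voters, so Ivan wins.

Ivan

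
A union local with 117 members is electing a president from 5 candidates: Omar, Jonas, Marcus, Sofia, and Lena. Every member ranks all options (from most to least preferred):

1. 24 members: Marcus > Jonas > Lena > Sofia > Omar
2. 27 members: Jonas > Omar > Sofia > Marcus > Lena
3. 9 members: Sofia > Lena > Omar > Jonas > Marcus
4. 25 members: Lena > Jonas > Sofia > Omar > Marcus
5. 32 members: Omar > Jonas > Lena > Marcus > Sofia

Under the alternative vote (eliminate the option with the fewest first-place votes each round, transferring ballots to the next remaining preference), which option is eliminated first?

Round 1: Omar 32, Jonas 27, Marcus 24, Sofia 9, Lena 25. Eliminate Sofia.

Sofia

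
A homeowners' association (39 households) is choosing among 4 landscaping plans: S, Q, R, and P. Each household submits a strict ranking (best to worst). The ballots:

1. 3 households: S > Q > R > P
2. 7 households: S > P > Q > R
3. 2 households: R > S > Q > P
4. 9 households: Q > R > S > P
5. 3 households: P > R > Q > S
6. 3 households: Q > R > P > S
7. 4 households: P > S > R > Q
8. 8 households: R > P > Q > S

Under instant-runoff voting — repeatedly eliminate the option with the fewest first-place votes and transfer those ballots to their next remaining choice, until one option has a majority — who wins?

R

Round 1: S 10, Q 12, R 10, P 7. Eliminate P.
Round 2: S 14, Q 12, R 13. Eliminate Q.
Round 3: S 14, R 25. R has a majority.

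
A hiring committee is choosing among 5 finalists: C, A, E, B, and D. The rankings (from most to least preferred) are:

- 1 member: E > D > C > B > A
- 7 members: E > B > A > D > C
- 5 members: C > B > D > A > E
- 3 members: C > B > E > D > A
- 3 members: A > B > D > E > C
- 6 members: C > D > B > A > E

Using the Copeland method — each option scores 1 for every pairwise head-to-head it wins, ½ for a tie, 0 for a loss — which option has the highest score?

C

C: beats A, E, B, and D → score 4.
A: beats E; loses to C, B, and D → score 1.
E: loses to C, A, B, and D → score 0.
B: beats A, E, and D; loses to C → score 3.
D: beats A and E; loses to C and B → score 2.
C has the best pairwise record.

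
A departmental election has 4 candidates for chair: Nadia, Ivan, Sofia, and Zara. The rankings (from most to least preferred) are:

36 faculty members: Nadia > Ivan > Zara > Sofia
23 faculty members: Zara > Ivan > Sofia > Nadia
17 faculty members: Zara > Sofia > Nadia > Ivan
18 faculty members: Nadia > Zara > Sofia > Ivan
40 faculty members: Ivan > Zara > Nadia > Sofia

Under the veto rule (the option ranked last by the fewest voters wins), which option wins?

Zara

Last-place votes: Nadia 23, Ivan 35, Sofia 76, Zara 0.
Zara is ranked last by the fewest voters, so Zara wins.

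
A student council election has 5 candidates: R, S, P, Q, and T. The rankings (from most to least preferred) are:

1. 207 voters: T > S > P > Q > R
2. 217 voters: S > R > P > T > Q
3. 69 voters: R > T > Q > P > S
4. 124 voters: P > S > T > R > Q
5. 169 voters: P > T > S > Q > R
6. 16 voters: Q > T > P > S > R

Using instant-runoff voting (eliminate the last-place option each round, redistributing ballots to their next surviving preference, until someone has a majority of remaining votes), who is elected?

Round 1: R 69, S 217, P 293, Q 16, T 207. Eliminate Q.
Round 2: R 69, S 217, P 293, T 223. Eliminate R.
Round 3: S 217, P 293, T 292. Eliminate S.
Round 4: P 510, T 292. P has a majority.

P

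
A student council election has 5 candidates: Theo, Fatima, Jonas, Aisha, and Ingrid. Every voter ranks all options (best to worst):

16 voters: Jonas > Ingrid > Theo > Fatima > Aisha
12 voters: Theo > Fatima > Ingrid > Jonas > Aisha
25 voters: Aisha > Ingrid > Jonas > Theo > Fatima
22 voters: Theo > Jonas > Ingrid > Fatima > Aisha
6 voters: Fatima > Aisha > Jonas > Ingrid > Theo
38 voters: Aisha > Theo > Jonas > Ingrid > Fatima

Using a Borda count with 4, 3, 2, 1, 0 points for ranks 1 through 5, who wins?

Theo: 16·2 + 12·4 + 25·1 + 22·4 + 6·0 + 38·3 = 307
Fatima: 16·1 + 12·3 + 25·0 + 22·1 + 6·4 + 38·0 = 98
Jonas: 16·4 + 12·1 + 25·2 + 22·3 + 6·2 + 38·2 = 280
Aisha: 16·0 + 12·0 + 25·4 + 22·0 + 6·3 + 38·4 = 270
Ingrid: 16·3 + 12·2 + 25·3 + 22·2 + 6·1 + 38·1 = 235
Theo has the highest Borda score (307).

Theo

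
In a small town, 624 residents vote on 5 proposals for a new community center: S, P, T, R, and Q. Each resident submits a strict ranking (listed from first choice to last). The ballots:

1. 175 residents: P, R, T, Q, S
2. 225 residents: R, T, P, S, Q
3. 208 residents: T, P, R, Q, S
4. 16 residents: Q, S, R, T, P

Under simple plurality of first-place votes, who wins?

First-place votes: S 0, P 175, T 208, R 225, Q 16.
R has the most first-place votes.

R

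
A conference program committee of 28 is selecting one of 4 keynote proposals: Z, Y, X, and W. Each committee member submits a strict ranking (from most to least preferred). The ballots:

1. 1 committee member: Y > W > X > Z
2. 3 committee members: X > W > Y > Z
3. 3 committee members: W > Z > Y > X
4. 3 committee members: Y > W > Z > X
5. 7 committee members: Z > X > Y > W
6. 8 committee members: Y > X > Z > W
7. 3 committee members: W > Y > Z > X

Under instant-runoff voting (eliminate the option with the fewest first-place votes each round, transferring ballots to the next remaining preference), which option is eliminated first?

Round 1: Z 7, Y 12, X 3, W 6. Eliminate X.

X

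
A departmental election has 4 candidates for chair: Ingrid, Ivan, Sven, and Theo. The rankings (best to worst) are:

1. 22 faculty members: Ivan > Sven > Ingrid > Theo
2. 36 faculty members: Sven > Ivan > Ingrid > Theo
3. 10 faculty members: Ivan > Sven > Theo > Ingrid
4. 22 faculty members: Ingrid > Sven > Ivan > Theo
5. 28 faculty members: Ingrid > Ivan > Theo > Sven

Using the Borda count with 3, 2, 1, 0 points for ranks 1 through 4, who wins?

Ingrid: 22·1 + 36·1 + 10·0 + 22·3 + 28·3 = 208
Ivan: 22·3 + 36·2 + 10·3 + 22·1 + 28·2 = 246
Sven: 22·2 + 36·3 + 10·2 + 22·2 + 28·0 = 216
Theo: 22·0 + 36·0 + 10·1 + 22·0 + 28·1 = 38
Ivan has the highest Borda score (246).

Ivan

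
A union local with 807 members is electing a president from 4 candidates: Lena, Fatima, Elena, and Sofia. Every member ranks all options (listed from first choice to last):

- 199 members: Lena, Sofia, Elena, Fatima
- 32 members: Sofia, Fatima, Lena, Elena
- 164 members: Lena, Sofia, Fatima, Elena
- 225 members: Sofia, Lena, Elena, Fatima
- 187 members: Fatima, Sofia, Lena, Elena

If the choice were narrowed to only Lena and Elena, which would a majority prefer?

Voters preferring Lena to Elena: 807; preferring Elena to Lena: 0.
Lena wins the head-to-head.

Lena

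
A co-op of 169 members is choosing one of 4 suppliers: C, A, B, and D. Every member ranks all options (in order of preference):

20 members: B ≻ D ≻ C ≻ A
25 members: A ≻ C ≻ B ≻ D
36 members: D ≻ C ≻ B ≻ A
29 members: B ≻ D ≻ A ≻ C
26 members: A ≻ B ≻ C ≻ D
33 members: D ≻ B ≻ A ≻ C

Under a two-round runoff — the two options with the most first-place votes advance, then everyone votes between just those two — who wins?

Round 1 first-place votes: C 0, A 51, B 49, D 69.
D and A advance.
Runoff: D is preferred to A by 118 voters; A by 51.
D wins the runoff.

D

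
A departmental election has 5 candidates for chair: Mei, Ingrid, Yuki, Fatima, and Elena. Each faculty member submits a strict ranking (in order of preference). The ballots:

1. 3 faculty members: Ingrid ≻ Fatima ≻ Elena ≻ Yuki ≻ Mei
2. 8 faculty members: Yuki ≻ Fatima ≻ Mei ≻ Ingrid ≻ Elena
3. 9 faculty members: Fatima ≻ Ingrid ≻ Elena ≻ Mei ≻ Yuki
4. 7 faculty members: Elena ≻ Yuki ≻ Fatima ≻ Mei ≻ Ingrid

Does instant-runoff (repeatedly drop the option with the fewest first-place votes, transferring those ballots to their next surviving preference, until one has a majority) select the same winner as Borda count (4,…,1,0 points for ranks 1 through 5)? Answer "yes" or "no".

Instant-runoff — R1 Mei 0, Ingrid 3, Yuki 8, Fatima 9, Elena 7 (Mei out); R2 Ingrid 3, Yuki 8, Fatima 9, Elena 7 (Ingrid out); R3 Yuki 8, Fatima 12, Elena 7 (Elena out); R4 Yuki 15, Fatima 12 (Yuki winner). Winner: Yuki.
Borda — scores: Mei 32, Ingrid 47, Yuki 56, Fatima 83, Elena 52. Winner: Fatima.
The two methods disagree.

no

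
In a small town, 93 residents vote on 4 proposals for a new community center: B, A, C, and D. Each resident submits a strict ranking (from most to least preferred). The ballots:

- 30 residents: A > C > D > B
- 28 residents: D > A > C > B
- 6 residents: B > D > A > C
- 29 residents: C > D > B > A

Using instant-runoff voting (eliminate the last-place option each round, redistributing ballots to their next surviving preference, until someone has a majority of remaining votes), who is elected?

D

Round 1: B 6, A 30, C 29, D 28. Eliminate B.
Round 2: A 30, C 29, D 34. Eliminate C.
Round 3: A 30, D 63. D has a majority.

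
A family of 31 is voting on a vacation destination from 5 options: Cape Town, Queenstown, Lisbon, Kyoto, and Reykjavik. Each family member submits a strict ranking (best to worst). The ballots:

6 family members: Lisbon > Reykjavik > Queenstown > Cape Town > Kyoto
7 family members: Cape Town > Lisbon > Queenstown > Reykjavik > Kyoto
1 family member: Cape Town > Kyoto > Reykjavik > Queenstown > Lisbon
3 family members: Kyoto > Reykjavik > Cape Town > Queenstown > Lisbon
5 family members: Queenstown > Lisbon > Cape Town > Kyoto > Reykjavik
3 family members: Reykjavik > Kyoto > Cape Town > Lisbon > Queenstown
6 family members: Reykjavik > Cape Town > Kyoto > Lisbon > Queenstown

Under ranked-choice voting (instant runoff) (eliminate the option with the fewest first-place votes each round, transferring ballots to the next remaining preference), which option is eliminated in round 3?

Round 1: Cape Town 8, Queenstown 5, Lisbon 6, Kyoto 3, Reykjavik 9. Eliminate Kyoto.
Round 2: Cape Town 8, Queenstown 5, Lisbon 6, Reykjavik 12. Eliminate Queenstown.
Round 3: Cape Town 8, Lisbon 11, Reykjavik 12. Eliminate Cape Town.

Cape Town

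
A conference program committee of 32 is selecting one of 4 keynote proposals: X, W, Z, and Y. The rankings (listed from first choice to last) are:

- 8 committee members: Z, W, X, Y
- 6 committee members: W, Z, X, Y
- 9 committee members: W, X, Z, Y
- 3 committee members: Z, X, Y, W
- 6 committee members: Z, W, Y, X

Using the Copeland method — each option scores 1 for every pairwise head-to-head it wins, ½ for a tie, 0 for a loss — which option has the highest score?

X: beats Y; loses to W and Z → score 1.
W: beats X and Y; loses to Z → score 2.
Z: beats X, W, and Y → score 3.
Y: loses to X, W, and Z → score 0.
Z has the best pairwise record.

Z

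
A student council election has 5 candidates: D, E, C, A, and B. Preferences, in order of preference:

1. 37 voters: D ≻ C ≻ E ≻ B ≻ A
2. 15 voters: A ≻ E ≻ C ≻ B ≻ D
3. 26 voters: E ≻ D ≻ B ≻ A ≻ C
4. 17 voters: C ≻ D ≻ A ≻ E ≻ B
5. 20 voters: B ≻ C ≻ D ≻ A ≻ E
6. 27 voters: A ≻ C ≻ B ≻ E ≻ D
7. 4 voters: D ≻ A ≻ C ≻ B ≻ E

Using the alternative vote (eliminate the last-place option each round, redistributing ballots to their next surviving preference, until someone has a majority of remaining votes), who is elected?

Round 1: D 41, E 26, C 17, A 42, B 20. Eliminate C.
Round 2: D 58, E 26, A 42, B 20. Eliminate B.
Round 3: D 78, E 26, A 42. D has a majority.

D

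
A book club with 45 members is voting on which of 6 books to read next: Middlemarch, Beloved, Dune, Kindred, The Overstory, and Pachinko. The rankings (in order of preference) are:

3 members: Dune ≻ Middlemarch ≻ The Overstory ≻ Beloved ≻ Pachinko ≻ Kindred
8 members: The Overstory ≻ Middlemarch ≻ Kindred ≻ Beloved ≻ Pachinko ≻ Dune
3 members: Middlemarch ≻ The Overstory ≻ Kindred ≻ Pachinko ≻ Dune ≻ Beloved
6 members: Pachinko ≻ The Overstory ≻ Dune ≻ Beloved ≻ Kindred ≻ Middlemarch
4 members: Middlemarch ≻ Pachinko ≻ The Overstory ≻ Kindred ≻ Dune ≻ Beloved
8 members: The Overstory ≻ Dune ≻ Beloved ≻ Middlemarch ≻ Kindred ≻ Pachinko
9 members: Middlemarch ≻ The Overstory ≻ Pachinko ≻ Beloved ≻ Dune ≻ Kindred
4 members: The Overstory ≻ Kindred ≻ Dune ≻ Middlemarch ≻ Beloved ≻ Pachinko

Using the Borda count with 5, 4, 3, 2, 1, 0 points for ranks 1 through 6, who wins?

Middlemarch: 3·4 + 8·4 + 3·5 + 6·0 + 4·5 + 8·2 + 9·5 + 4·2 = 148
Beloved: 3·2 + 8·2 + 3·0 + 6·2 + 4·0 + 8·3 + 9·2 + 4·1 = 80
Dune: 3·5 + 8·0 + 3·1 + 6·3 + 4·1 + 8·4 + 9·1 + 4·3 = 93
Kindred: 3·0 + 8·3 + 3·3 + 6·1 + 4·2 + 8·1 + 9·0 + 4·4 = 71
The Overstory: 3·3 + 8·5 + 3·4 + 6·4 + 4·3 + 8·5 + 9·4 + 4·5 = 193
Pachinko: 3·1 + 8·1 + 3·2 + 6·5 + 4·4 + 8·0 + 9·3 + 4·0 = 90
The Overstory has the highest Borda score (193).

The Overstory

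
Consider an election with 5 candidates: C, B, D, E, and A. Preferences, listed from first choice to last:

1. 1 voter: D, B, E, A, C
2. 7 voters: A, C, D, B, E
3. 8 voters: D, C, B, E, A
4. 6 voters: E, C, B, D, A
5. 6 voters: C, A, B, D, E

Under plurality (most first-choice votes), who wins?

First-place votes: C 6, B 0, D 9, E 6, A 7.
D has the most first-place votes.

D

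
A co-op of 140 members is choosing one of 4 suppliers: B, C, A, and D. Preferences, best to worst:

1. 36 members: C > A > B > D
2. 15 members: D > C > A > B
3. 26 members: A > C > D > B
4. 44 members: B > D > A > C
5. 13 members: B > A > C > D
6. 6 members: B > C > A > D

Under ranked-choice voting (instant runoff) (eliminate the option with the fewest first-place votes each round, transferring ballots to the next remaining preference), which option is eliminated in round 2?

Round 1: B 63, C 36, A 26, D 15. Eliminate D.
Round 2: B 63, C 51, A 26. Eliminate A.

A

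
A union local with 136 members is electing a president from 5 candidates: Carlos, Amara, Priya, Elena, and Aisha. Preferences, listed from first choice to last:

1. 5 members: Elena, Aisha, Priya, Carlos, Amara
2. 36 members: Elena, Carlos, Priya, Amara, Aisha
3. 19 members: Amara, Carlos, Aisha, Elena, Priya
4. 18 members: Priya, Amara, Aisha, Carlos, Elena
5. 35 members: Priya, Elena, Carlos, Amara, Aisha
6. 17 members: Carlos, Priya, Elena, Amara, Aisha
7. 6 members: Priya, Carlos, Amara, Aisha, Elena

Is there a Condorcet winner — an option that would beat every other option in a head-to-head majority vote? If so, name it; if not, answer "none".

none

Checking pairwise contests:
Elena beats Carlos 76–60.
Carlos beats Amara 99–37.
Carlos beats Priya 72–64.
Priya beats Elena 76–60.
Carlos beats Aisha 113–23.
Every option loses at least one head-to-head, so there is no Condorcet winner.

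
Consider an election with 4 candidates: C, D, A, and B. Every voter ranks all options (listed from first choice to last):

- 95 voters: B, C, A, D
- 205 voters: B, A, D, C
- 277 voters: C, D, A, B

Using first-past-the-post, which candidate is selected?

First-place votes: C 277, D 0, A 0, B 300.
B has the most first-place votes.

B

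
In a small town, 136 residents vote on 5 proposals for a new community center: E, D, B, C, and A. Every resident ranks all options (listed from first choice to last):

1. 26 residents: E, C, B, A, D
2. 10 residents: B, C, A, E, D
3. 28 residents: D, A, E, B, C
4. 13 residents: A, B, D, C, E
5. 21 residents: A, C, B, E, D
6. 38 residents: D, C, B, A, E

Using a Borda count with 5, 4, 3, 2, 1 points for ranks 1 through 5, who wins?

E: 26·5 + 10·2 + 28·3 + 13·1 + 21·2 + 38·1 = 327
D: 26·1 + 10·1 + 28·5 + 13·3 + 21·1 + 38·5 = 426
B: 26·3 + 10·5 + 28·2 + 13·4 + 21·3 + 38·3 = 413
C: 26·4 + 10·4 + 28·1 + 13·2 + 21·4 + 38·4 = 434
A: 26·2 + 10·3 + 28·4 + 13·5 + 21·5 + 38·2 = 440
A has the highest Borda score (440).

A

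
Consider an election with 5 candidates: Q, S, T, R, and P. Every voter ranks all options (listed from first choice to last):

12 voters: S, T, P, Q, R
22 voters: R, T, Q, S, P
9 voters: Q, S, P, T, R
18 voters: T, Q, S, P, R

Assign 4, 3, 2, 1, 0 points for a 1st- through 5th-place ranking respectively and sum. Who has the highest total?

T

Q: 12·1 + 22·2 + 9·4 + 18·3 = 146
S: 12·4 + 22·1 + 9·3 + 18·2 = 133
T: 12·3 + 22·3 + 9·1 + 18·4 = 183
R: 12·0 + 22·4 + 9·0 + 18·0 = 88
P: 12·2 + 22·0 + 9·2 + 18·1 = 60
T has the highest Borda score (183).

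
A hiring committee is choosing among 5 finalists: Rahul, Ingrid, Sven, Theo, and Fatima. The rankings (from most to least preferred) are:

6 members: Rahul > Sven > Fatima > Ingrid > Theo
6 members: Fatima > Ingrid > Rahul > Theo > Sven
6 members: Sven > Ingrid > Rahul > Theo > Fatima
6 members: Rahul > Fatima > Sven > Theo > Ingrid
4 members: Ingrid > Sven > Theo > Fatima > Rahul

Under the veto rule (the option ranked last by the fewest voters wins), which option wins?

Last-place votes: Rahul 4, Ingrid 6, Sven 6, Theo 6, Fatima 6.
Rahul is ranked last by the fewest voters, so Rahul wins.

Rahul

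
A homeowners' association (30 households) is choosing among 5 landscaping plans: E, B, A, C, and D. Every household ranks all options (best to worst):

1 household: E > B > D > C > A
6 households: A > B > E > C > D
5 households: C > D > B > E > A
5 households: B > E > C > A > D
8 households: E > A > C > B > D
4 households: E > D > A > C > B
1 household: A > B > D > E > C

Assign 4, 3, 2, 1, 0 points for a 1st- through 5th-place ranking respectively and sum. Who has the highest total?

E: 1·4 + 6·2 + 5·1 + 5·3 + 8·4 + 4·4 + 1·1 = 85
B: 1·3 + 6·3 + 5·2 + 5·4 + 8·1 + 4·0 + 1·3 = 62
A: 1·0 + 6·4 + 5·0 + 5·1 + 8·3 + 4·2 + 1·4 = 65
C: 1·1 + 6·1 + 5·4 + 5·2 + 8·2 + 4·1 + 1·0 = 57
D: 1·2 + 6·0 + 5·3 + 5·0 + 8·0 + 4·3 + 1·2 = 31
E has the highest Borda score (85).

E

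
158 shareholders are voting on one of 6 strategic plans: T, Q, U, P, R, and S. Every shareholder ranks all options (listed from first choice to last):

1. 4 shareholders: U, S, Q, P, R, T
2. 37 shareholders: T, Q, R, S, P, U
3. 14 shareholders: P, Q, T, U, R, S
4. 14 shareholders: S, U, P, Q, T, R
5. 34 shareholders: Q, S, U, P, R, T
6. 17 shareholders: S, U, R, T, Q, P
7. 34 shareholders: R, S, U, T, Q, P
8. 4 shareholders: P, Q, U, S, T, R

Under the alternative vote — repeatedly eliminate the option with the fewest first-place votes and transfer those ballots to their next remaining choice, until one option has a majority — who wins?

Q

Round 1: T 37, Q 34, U 4, P 18, R 34, S 31. Eliminate U.
Round 2: T 37, Q 34, P 18, R 34, S 35. Eliminate P.
Round 3: T 37, Q 52, R 34, S 35. Eliminate R.
Round 4: T 37, Q 52, S 69. Eliminate T.
Round 5: Q 89, S 69. Q has a majority.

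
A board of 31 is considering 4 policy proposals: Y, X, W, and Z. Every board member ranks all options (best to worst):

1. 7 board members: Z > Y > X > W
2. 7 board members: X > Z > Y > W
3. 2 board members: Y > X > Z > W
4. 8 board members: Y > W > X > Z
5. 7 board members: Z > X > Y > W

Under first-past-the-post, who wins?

Z

First-place votes: Y 10, X 7, W 0, Z 14.
Z has the most first-place votes.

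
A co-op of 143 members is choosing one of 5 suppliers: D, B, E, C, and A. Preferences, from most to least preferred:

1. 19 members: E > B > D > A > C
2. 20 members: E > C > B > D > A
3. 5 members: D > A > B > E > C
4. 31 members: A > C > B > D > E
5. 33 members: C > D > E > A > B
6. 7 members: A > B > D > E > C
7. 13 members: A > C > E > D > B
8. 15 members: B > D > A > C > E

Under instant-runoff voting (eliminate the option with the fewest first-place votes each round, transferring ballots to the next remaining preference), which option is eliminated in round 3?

C

Round 1: D 5, B 15, E 39, C 33, A 51. Eliminate D.
Round 2: B 15, E 39, C 33, A 56. Eliminate B.
Round 3: E 39, C 33, A 71. Eliminate C.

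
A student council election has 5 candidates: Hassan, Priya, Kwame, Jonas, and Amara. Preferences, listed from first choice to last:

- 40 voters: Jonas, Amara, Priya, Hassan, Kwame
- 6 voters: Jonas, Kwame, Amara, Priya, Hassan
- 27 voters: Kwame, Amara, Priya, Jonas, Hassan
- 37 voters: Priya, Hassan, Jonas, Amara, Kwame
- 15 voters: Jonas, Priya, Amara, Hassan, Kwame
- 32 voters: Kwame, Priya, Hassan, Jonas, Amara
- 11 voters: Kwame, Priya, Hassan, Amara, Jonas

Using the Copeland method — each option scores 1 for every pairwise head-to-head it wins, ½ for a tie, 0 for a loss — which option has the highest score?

Hassan: beats Kwame; loses to Priya, Jonas, and Amara → score 1.
Priya: beats Hassan, Kwame, Jonas, and Amara → score 4.
Kwame: loses to Hassan, Priya, Jonas, and Amara → score 0.
Jonas: beats Hassan, Kwame, and Amara; loses to Priya → score 3.
Amara: beats Hassan and Kwame; loses to Priya and Jonas → score 2.
Priya has the best pairwise record.

Priya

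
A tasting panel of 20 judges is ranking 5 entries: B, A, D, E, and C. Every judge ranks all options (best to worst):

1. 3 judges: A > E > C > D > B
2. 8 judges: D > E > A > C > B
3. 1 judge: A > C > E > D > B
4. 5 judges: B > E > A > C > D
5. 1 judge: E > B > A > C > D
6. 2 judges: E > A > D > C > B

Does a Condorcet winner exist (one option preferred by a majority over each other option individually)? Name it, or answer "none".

E vs B: 15–5 for E.
E vs A: 16–4 for E.
E vs D: 12–8 for E.
E vs C: 19–1 for E.
E beats every other option head-to-head.

E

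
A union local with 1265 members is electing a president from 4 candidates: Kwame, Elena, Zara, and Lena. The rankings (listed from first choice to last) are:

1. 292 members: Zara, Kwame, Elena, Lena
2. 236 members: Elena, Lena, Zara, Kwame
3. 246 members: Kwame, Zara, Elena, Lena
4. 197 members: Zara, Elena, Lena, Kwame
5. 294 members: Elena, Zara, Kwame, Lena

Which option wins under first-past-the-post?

First-place votes: Kwame 246, Elena 530, Zara 489, Lena 0.
Elena has the most first-place votes.

Elena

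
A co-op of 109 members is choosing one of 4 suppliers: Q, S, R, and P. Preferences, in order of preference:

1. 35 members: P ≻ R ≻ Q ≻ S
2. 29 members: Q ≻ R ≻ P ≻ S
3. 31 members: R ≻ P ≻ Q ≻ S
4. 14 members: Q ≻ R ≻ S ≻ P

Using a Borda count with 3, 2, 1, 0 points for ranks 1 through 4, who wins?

Q: 35·1 + 29·3 + 31·1 + 14·3 = 195
S: 35·0 + 29·0 + 31·0 + 14·1 = 14
R: 35·2 + 29·2 + 31·3 + 14·2 = 249
P: 35·3 + 29·1 + 31·2 + 14·0 = 196
R has the highest Borda score (249).

R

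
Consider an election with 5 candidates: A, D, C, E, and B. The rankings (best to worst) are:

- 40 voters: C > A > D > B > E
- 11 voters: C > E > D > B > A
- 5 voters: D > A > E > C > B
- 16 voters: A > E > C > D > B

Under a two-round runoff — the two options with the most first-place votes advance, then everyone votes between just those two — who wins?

C

Round 1 first-place votes: A 16, D 5, C 51, E 0, B 0.
C and A advance.
Runoff: C is preferred to A by 51 voters; A by 21.
C wins the runoff.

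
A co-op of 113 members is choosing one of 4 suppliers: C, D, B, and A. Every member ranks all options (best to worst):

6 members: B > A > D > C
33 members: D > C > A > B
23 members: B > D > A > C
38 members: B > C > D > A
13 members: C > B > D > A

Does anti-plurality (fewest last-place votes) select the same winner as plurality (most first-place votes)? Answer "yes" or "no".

Anti-plurality — last-place votes: C 29, D 0, B 33, A 51. Winner: D.
Plurality — first-place votes: C 13, D 33, B 67, A 0. Winner: B.
The two methods disagree.

no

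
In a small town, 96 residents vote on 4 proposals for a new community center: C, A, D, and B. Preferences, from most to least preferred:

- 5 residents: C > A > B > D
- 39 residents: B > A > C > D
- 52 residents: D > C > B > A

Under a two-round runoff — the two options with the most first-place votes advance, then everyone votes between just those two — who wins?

D

Round 1 first-place votes: C 5, A 0, D 52, B 39.
D and B advance.
Runoff: D is preferred to B by 52 voters; B by 44.
D wins the runoff.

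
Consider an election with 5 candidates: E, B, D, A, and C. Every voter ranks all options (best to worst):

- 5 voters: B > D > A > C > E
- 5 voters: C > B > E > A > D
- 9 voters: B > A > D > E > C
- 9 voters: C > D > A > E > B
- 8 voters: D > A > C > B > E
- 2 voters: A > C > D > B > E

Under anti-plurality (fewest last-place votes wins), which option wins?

Last-place votes: E 15, B 9, D 5, A 0, C 9.
A is ranked last by the fewest voters, so A wins.

A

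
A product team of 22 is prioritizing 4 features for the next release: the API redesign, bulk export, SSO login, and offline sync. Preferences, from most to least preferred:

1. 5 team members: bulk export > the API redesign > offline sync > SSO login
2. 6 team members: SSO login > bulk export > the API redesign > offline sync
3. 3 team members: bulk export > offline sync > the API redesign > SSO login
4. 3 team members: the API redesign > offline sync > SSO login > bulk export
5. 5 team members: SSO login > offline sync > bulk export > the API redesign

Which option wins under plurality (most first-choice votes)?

First-place votes: the API redesign 3, bulk export 8, SSO login 11, offline sync 0.
SSO login has the most first-place votes.

SSO login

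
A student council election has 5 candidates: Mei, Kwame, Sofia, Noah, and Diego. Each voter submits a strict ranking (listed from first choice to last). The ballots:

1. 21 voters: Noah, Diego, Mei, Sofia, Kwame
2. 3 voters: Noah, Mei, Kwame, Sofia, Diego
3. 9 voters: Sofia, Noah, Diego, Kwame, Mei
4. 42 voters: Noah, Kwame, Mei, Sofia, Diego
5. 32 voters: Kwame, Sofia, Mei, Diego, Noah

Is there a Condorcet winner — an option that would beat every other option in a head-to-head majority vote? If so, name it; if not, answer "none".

Noah

Noah vs Mei: 75–32 for Noah.
Noah vs Kwame: 75–32 for Noah.
Noah vs Sofia: 66–41 for Noah.
Noah vs Diego: 75–32 for Noah.
Noah beats every other option head-to-head.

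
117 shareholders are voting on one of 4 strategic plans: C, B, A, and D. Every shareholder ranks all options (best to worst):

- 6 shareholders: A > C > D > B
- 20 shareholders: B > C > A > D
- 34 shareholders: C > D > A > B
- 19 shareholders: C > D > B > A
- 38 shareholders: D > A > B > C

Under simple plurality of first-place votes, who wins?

First-place votes: C 53, B 20, A 6, D 38.
C has the most first-place votes.

C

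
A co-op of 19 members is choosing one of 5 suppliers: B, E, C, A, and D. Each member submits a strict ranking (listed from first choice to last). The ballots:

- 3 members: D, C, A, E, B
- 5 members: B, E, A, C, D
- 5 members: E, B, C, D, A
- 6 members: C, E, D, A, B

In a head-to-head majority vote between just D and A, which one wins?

D

Voters preferring D to A: 14; preferring A to D: 5.
D wins the head-to-head.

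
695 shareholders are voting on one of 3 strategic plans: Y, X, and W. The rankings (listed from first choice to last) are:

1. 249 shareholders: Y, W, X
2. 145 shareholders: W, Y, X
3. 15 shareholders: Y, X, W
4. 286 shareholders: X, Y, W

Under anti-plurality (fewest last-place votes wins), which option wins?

Y

Last-place votes: Y 0, X 394, W 301.
Y is ranked last by the fewest voters, so Y wins.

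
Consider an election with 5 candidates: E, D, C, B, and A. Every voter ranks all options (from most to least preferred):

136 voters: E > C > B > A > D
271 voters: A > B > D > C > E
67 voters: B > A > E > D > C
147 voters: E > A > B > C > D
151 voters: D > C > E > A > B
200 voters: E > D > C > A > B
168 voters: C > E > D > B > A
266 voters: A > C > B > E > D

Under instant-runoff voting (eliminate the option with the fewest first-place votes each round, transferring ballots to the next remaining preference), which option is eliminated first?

B

Round 1: E 483, D 151, C 168, B 67, A 537. Eliminate B.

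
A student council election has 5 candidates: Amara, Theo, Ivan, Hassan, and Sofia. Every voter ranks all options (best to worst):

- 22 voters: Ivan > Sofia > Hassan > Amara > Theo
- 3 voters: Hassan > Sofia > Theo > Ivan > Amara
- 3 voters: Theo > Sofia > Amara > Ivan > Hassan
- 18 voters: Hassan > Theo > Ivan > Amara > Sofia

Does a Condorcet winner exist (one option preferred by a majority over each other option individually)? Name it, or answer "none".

none

Checking pairwise contests:
Theo beats Amara 24–22.
Hassan beats Theo 43–3.
Theo beats Ivan 24–22.
Ivan beats Hassan 25–21.
Ivan beats Sofia 40–6.
Every option loses at least one head-to-head, so there is no Condorcet winner.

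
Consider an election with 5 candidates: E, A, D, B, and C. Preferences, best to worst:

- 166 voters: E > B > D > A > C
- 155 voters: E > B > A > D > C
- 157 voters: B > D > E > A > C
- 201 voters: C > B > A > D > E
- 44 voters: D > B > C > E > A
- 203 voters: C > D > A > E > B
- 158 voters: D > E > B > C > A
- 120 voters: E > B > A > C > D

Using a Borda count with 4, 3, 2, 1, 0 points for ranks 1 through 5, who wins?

B

E: 166·4 + 155·4 + 157·2 + 201·0 + 44·1 + 203·1 + 158·3 + 120·4 = 2799
A: 166·1 + 155·2 + 157·1 + 201·2 + 44·0 + 203·2 + 158·0 + 120·2 = 1681
D: 166·2 + 155·1 + 157·3 + 201·1 + 44·4 + 203·3 + 158·4 + 120·0 = 2576
B: 166·3 + 155·3 + 157·4 + 201·3 + 44·3 + 203·0 + 158·2 + 120·3 = 3002
C: 166·0 + 155·0 + 157·0 + 201·4 + 44·2 + 203·4 + 158·1 + 120·1 = 1982
B has the highest Borda score (3002).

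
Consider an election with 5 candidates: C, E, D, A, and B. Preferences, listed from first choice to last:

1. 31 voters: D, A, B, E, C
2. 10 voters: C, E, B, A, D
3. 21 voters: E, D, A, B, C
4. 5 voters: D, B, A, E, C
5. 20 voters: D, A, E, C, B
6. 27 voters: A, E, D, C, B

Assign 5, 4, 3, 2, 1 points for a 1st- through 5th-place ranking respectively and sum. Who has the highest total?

D

C: 31·1 + 10·5 + 21·1 + 5·1 + 20·2 + 27·2 = 201
E: 31·2 + 10·4 + 21·5 + 5·2 + 20·3 + 27·4 = 385
D: 31·5 + 10·1 + 21·4 + 5·5 + 20·5 + 27·3 = 455
A: 31·4 + 10·2 + 21·3 + 5·3 + 20·4 + 27·5 = 437
B: 31·3 + 10·3 + 21·2 + 5·4 + 20·1 + 27·1 = 232
D has the highest Borda score (455).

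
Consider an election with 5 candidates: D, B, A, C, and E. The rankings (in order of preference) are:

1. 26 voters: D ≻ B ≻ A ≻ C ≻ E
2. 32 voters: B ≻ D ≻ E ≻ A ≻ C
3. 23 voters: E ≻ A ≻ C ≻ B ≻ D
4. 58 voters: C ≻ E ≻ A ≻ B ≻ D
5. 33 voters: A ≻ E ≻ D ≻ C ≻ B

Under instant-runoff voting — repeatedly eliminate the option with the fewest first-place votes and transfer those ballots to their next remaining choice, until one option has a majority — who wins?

C

Round 1: D 26, B 32, A 33, C 58, E 23. Eliminate E.
Round 2: D 26, B 32, A 56, C 58. Eliminate D.
Round 3: B 58, A 56, C 58. Eliminate A.
Round 4: B 58, C 114. C has a majority.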